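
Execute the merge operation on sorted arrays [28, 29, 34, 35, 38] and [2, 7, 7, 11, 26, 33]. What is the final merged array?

Merging process:

Compare 28 vs 2: take 2 from right. Merged: [2]
Compare 28 vs 7: take 7 from right. Merged: [2, 7]
Compare 28 vs 7: take 7 from right. Merged: [2, 7, 7]
Compare 28 vs 11: take 11 from right. Merged: [2, 7, 7, 11]
Compare 28 vs 26: take 26 from right. Merged: [2, 7, 7, 11, 26]
Compare 28 vs 33: take 28 from left. Merged: [2, 7, 7, 11, 26, 28]
Compare 29 vs 33: take 29 from left. Merged: [2, 7, 7, 11, 26, 28, 29]
Compare 34 vs 33: take 33 from right. Merged: [2, 7, 7, 11, 26, 28, 29, 33]
Append remaining from left: [34, 35, 38]. Merged: [2, 7, 7, 11, 26, 28, 29, 33, 34, 35, 38]

Final merged array: [2, 7, 7, 11, 26, 28, 29, 33, 34, 35, 38]
Total comparisons: 8

The merged array is [2, 7, 7, 11, 26, 28, 29, 33, 34, 35, 38], requiring 8 comparisons. The merge step runs in O(n) time where n is the total number of elements.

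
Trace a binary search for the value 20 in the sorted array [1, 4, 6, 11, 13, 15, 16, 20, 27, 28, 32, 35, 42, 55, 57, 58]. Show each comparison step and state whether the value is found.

Binary search for 20 in [1, 4, 6, 11, 13, 15, 16, 20, 27, 28, 32, 35, 42, 55, 57, 58]:

lo=0, hi=15, mid=7, arr[mid]=20 -> Found target at index 7!

Binary search finds 20 at index 7 after 1 comparisons. The search repeatedly halves the search space by comparing with the middle element.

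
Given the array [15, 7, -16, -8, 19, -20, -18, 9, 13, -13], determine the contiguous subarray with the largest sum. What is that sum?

Using Kadane's algorithm on [15, 7, -16, -8, 19, -20, -18, 9, 13, -13]:

Scanning through the array:
Position 1 (value 7): max_ending_here = 22, max_so_far = 22
Position 2 (value -16): max_ending_here = 6, max_so_far = 22
Position 3 (value -8): max_ending_here = -2, max_so_far = 22
Position 4 (value 19): max_ending_here = 19, max_so_far = 22
Position 5 (value -20): max_ending_here = -1, max_so_far = 22
Position 6 (value -18): max_ending_here = -18, max_so_far = 22
Position 7 (value 9): max_ending_here = 9, max_so_far = 22
Position 8 (value 13): max_ending_here = 22, max_so_far = 22
Position 9 (value -13): max_ending_here = 9, max_so_far = 22

Maximum subarray: [15, 7]
Maximum sum: 22

The maximum subarray is [15, 7] with sum 22. This subarray runs from index 0 to index 1.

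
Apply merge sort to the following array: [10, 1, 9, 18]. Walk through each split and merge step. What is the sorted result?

Merge sort trace:

Split: [10, 1, 9, 18] -> [10, 1] and [9, 18]
  Split: [10, 1] -> [10] and [1]
  Merge: [10] + [1] -> [1, 10]
  Split: [9, 18] -> [9] and [18]
  Merge: [9] + [18] -> [9, 18]
Merge: [1, 10] + [9, 18] -> [1, 9, 10, 18]

Final sorted array: [1, 9, 10, 18]

The merge sort proceeds by recursively splitting the array and merging sorted halves.
After all merges, the sorted array is [1, 9, 10, 18].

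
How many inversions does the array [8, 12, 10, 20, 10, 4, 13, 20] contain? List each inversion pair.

Finding inversions in [8, 12, 10, 20, 10, 4, 13, 20]:

(0, 5): arr[0]=8 > arr[5]=4
(1, 2): arr[1]=12 > arr[2]=10
(1, 4): arr[1]=12 > arr[4]=10
(1, 5): arr[1]=12 > arr[5]=4
(2, 5): arr[2]=10 > arr[5]=4
(3, 4): arr[3]=20 > arr[4]=10
(3, 5): arr[3]=20 > arr[5]=4
(3, 6): arr[3]=20 > arr[6]=13
(4, 5): arr[4]=10 > arr[5]=4

Total inversions: 9

The array has 9 inversion(s): (0,5), (1,2), (1,4), (1,5), (2,5), (3,4), (3,5), (3,6), (4,5). Each pair (i,j) satisfies i < j and arr[i] > arr[j].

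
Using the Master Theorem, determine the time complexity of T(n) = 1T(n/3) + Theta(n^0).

Master Theorem for T(n) = 1T(n/3) + O(n^0):

a = 1, b = 3, c = 0
log_b(a) = log_3(1) = 0.0000

Case 2: c = 0 = log_3(1) = 0.0000
T(n) = O(n^0 log n) = O(log n)

For T(n) = 1T(n/3) + O(n^0): log_3(1) = 0.0000. This is Case 2 of the Master Theorem (c = log_b(a), equal work at all levels), giving O(log n).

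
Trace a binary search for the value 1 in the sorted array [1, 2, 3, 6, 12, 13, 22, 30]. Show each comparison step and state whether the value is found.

Binary search for 1 in [1, 2, 3, 6, 12, 13, 22, 30]:

lo=0, hi=7, mid=3, arr[mid]=6 -> 6 > 1, search left half
lo=0, hi=2, mid=1, arr[mid]=2 -> 2 > 1, search left half
lo=0, hi=0, mid=0, arr[mid]=1 -> Found target at index 0!

Binary search finds 1 at index 0 after 3 comparisons. The search repeatedly halves the search space by comparing with the middle element.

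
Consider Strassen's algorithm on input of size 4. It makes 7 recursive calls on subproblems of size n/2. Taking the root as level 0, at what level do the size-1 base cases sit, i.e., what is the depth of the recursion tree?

For divide and conquer with division factor 2:

Problem sizes at each level:
Level 0: 4
Level 1: 2
Level 2: 1

The root is level 0 and the size-1 base case is level 2 (the tree spans levels 0 through 2, i.e. 3 levels counting the root), so the depth is the number of divisions: log_2(4) = 2

The recursion tree depth is log_2(4) = 2. At each level, the problem size is divided by 2, so it takes 2 divisions to reduce to a base case of size 1. The algorithm makes 7 recursive calls at each level.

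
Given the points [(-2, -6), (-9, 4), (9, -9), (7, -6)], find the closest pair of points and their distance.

Computing all pairwise distances among 4 points:

d((-2, -6), (-9, 4)) = 12.2066
d((-2, -6), (9, -9)) = 11.4018
d((-2, -6), (7, -6)) = 9.0
d((-9, 4), (9, -9)) = 22.2036
d((-9, 4), (7, -6)) = 18.868
d((9, -9), (7, -6)) = 3.6056 <-- minimum

Closest pair: (9, -9) and (7, -6) with distance 3.6056

The closest pair is (9, -9) and (7, -6) with Euclidean distance 3.6056. For 4 points, brute-force pairwise comparison is shown above. For large n, the divide-and-conquer algorithm (sort by x, recurse on halves, check the dividing strip) achieves O(n log n).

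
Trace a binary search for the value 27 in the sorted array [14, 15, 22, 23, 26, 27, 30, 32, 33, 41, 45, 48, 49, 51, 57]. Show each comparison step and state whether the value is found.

Binary search for 27 in [14, 15, 22, 23, 26, 27, 30, 32, 33, 41, 45, 48, 49, 51, 57]:

lo=0, hi=14, mid=7, arr[mid]=32 -> 32 > 27, search left half
lo=0, hi=6, mid=3, arr[mid]=23 -> 23 < 27, search right half
lo=4, hi=6, mid=5, arr[mid]=27 -> Found target at index 5!

Binary search finds 27 at index 5 after 3 comparisons. The search repeatedly halves the search space by comparing with the middle element.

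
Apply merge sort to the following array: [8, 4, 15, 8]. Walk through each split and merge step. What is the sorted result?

Merge sort trace:

Split: [8, 4, 15, 8] -> [8, 4] and [15, 8]
  Split: [8, 4] -> [8] and [4]
  Merge: [8] + [4] -> [4, 8]
  Split: [15, 8] -> [15] and [8]
  Merge: [15] + [8] -> [8, 15]
Merge: [4, 8] + [8, 15] -> [4, 8, 8, 15]

Final sorted array: [4, 8, 8, 15]

The merge sort proceeds by recursively splitting the array and merging sorted halves.
After all merges, the sorted array is [4, 8, 8, 15].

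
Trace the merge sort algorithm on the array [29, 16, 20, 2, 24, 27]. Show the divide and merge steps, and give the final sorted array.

Merge sort trace:

Split: [29, 16, 20, 2, 24, 27] -> [29, 16, 20] and [2, 24, 27]
  Split: [29, 16, 20] -> [29] and [16, 20]
    Split: [16, 20] -> [16] and [20]
    Merge: [16] + [20] -> [16, 20]
  Merge: [29] + [16, 20] -> [16, 20, 29]
  Split: [2, 24, 27] -> [2] and [24, 27]
    Split: [24, 27] -> [24] and [27]
    Merge: [24] + [27] -> [24, 27]
  Merge: [2] + [24, 27] -> [2, 24, 27]
Merge: [16, 20, 29] + [2, 24, 27] -> [2, 16, 20, 24, 27, 29]

Final sorted array: [2, 16, 20, 24, 27, 29]

The merge sort proceeds by recursively splitting the array and merging sorted halves.
After all merges, the sorted array is [2, 16, 20, 24, 27, 29].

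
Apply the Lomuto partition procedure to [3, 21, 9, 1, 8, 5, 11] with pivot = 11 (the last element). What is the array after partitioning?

Lomuto partition with pivot = 11:

Initial array: [3, 21, 9, 1, 8, 5, 11]

arr[0]=3 <= 11: swap with position 0, array becomes [3, 21, 9, 1, 8, 5, 11]
arr[1]=21 > 11: no swap
arr[2]=9 <= 11: swap with position 1, array becomes [3, 9, 21, 1, 8, 5, 11]
arr[3]=1 <= 11: swap with position 2, array becomes [3, 9, 1, 21, 8, 5, 11]
arr[4]=8 <= 11: swap with position 3, array becomes [3, 9, 1, 8, 21, 5, 11]
arr[5]=5 <= 11: swap with position 4, array becomes [3, 9, 1, 8, 5, 21, 11]

Place pivot at position 5: [3, 9, 1, 8, 5, 11, 21]
Pivot position: 5

After partitioning with pivot 11, the array becomes [3, 9, 1, 8, 5, 11, 21]. The pivot is placed at index 5. All elements to the left of the pivot are <= 11, and all elements to the right are > 11.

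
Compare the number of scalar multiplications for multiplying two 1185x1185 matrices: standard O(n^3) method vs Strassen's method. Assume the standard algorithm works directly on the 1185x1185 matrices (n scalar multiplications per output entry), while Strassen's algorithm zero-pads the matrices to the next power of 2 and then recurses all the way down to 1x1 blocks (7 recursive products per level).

Matrix multiplication for 1185x1185 matrices:

Strassen's algorithm requires power-of-2 dimensions. Pad 1185x1185 to 2048x2048 (next power of 2).

Standard algorithm: 1185^3 = 1664006625 multiplications
Strassen's algorithm: 7^(log2(2048)) = 7^11 = 1977326743 multiplications
Difference: 1664006625 - 1977326743 = -313320118 (Strassen uses MORE here due to padding overhead — for small or just-over-power-of-2 n, padding can outweigh the per-level savings)

Standard: 1664006625 multiplications (1185^3). Strassen: 1977326743 multiplications (7^11, after padding to 2048x2048). Strassen reduces 8 recursive multiplications to 7 at each level.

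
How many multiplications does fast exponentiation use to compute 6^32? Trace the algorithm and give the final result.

Computing 6^32 by squaring (build up from 6^1; each line after the first costs one multiplication):

6^1 = 6
6^2 = (6^1)^2 = 6^2 = 36
6^4 = (6^2)^2 = 36^2 = 1296
6^8 = (6^4)^2 = 1296^2 = 1679616
6^16 = (6^8)^2 = 1679616^2 = 2821109907456
6^32 = (6^16)^2 = 2821109907456^2 = 7958661109946400884391936

Result: 7958661109946400884391936
Multiplications needed: 5 (5 lines after 6^1)

6^32 = 7958661109946400884391936. Using exponentiation by squaring, this requires 5 multiplications. The key idea: if the exponent is even, square the half-power; if odd, multiply by the base once.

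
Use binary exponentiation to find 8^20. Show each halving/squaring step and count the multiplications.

Computing 8^20 by squaring (build up from 8^1; each line after the first costs one multiplication):

8^1 = 8
8^2 = (8^1)^2 = 8^2 = 64
8^4 = (8^2)^2 = 64^2 = 4096
8^5 = 8 * 8^4 = 8 * 4096 = 32768
8^10 = (8^5)^2 = 32768^2 = 1073741824
8^20 = (8^10)^2 = 1073741824^2 = 1152921504606846976

Result: 1152921504606846976
Multiplications needed: 5 (5 lines after 8^1)

8^20 = 1152921504606846976. Using exponentiation by squaring, this requires 5 multiplications. The key idea: if the exponent is even, square the half-power; if odd, multiply by the base once.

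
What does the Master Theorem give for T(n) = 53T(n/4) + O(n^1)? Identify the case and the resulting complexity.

Master Theorem for T(n) = 53T(n/4) + O(n^1):

a = 53, b = 4, c = 1
log_b(a) = log_4(53) = 2.8640

Case 1: c = 1 < log_4(53) = 2.8640
T(n) = O(n^(log_4 53))

For T(n) = 53T(n/4) + O(n^1): log_4(53) = 2.8640. This is Case 1 of the Master Theorem (c < log_b(a), work dominated by leaves), giving O(n^(log_4 53)).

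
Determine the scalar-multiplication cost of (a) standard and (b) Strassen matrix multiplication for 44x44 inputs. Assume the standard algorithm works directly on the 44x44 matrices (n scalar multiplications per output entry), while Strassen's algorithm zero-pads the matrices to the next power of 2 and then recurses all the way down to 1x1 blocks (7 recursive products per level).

Matrix multiplication for 44x44 matrices:

Strassen's algorithm requires power-of-2 dimensions. Pad 44x44 to 64x64 (next power of 2).

Standard algorithm: 44^3 = 85184 multiplications
Strassen's algorithm: 7^(log2(64)) = 7^6 = 117649 multiplications
Difference: 85184 - 117649 = -32465 (Strassen uses MORE here due to padding overhead — for small or just-over-power-of-2 n, padding can outweigh the per-level savings)

Standard: 85184 multiplications (44^3). Strassen: 117649 multiplications (7^6, after padding to 64x64). Strassen reduces 8 recursive multiplications to 7 at each level.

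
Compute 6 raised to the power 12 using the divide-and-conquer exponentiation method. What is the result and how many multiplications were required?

Computing 6^12 by squaring (build up from 6^1; each line after the first costs one multiplication):

6^1 = 6
6^2 = (6^1)^2 = 6^2 = 36
6^3 = 6 * 6^2 = 6 * 36 = 216
6^6 = (6^3)^2 = 216^2 = 46656
6^12 = (6^6)^2 = 46656^2 = 2176782336

Result: 2176782336
Multiplications needed: 4 (4 lines after 6^1)

6^12 = 2176782336. Using exponentiation by squaring, this requires 4 multiplications. The key idea: if the exponent is even, square the half-power; if odd, multiply by the base once.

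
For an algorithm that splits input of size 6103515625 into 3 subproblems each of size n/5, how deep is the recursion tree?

For divide and conquer with division factor 5:

Problem sizes at each level:
Level 0: 6103515625
Level 1: 1220703125
Level 2: 244140625
Level 3: 48828125
Level 4: 9765625
Level 5: 1953125
Level 6: 390625
Level 7: 78125
Level 8: 15625
Level 9: 3125
Level 10: 625
Level 11: 125
Level 12: 25
Level 13: 5
Level 14: 1

The root is level 0 and the size-1 base case is level 14 (the tree spans levels 0 through 14, i.e. 15 levels counting the root), so the depth is the number of divisions: log_5(6103515625) = 14

The recursion tree depth is log_5(6103515625) = 14. At each level, the problem size is divided by 5, so it takes 14 divisions to reduce to a base case of size 1. The algorithm makes 3 recursive calls at each level.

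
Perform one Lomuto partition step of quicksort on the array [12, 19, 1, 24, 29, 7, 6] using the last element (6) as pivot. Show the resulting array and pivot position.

Lomuto partition with pivot = 6:

Initial array: [12, 19, 1, 24, 29, 7, 6]

arr[0]=12 > 6: no swap
arr[1]=19 > 6: no swap
arr[2]=1 <= 6: swap with position 0, array becomes [1, 19, 12, 24, 29, 7, 6]
arr[3]=24 > 6: no swap
arr[4]=29 > 6: no swap
arr[5]=7 > 6: no swap

Place pivot at position 1: [1, 6, 12, 24, 29, 7, 19]
Pivot position: 1

After partitioning with pivot 6, the array becomes [1, 6, 12, 24, 29, 7, 19]. The pivot is placed at index 1. All elements to the left of the pivot are <= 6, and all elements to the right are > 6.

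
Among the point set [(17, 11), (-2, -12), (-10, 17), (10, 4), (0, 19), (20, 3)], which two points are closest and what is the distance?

Computing all pairwise distances among 6 points:

d((17, 11), (-2, -12)) = 29.8329
d((17, 11), (-10, 17)) = 27.6586
d((17, 11), (10, 4)) = 9.8995
d((17, 11), (0, 19)) = 18.7883
d((17, 11), (20, 3)) = 8.544 <-- minimum
d((-2, -12), (-10, 17)) = 30.0832
d((-2, -12), (10, 4)) = 20.0
d((-2, -12), (0, 19)) = 31.0644
d((-2, -12), (20, 3)) = 26.6271
d((-10, 17), (10, 4)) = 23.8537
d((-10, 17), (0, 19)) = 10.198
d((-10, 17), (20, 3)) = 33.1059
d((10, 4), (0, 19)) = 18.0278
d((10, 4), (20, 3)) = 10.0499
d((0, 19), (20, 3)) = 25.6125

Closest pair: (17, 11) and (20, 3) with distance 8.544

The closest pair is (17, 11) and (20, 3) with Euclidean distance 8.544. For 6 points, brute-force pairwise comparison is shown above. For large n, the divide-and-conquer algorithm (sort by x, recurse on halves, check the dividing strip) achieves O(n log n).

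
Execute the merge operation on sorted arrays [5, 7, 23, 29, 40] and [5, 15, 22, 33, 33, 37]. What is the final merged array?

Merging process:

Compare 5 vs 5: take 5 from left. Merged: [5]
Compare 7 vs 5: take 5 from right. Merged: [5, 5]
Compare 7 vs 15: take 7 from left. Merged: [5, 5, 7]
Compare 23 vs 15: take 15 from right. Merged: [5, 5, 7, 15]
Compare 23 vs 22: take 22 from right. Merged: [5, 5, 7, 15, 22]
Compare 23 vs 33: take 23 from left. Merged: [5, 5, 7, 15, 22, 23]
Compare 29 vs 33: take 29 from left. Merged: [5, 5, 7, 15, 22, 23, 29]
Compare 40 vs 33: take 33 from right. Merged: [5, 5, 7, 15, 22, 23, 29, 33]
Compare 40 vs 33: take 33 from right. Merged: [5, 5, 7, 15, 22, 23, 29, 33, 33]
Compare 40 vs 37: take 37 from right. Merged: [5, 5, 7, 15, 22, 23, 29, 33, 33, 37]
Append remaining from left: [40]. Merged: [5, 5, 7, 15, 22, 23, 29, 33, 33, 37, 40]

Final merged array: [5, 5, 7, 15, 22, 23, 29, 33, 33, 37, 40]
Total comparisons: 10

The merged array is [5, 5, 7, 15, 22, 23, 29, 33, 33, 37, 40], requiring 10 comparisons. The merge step runs in O(n) time where n is the total number of elements.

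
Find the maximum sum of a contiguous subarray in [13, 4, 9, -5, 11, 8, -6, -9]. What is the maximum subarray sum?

Using Kadane's algorithm on [13, 4, 9, -5, 11, 8, -6, -9]:

Scanning through the array:
Position 1 (value 4): max_ending_here = 17, max_so_far = 17
Position 2 (value 9): max_ending_here = 26, max_so_far = 26
Position 3 (value -5): max_ending_here = 21, max_so_far = 26
Position 4 (value 11): max_ending_here = 32, max_so_far = 32
Position 5 (value 8): max_ending_here = 40, max_so_far = 40
Position 6 (value -6): max_ending_here = 34, max_so_far = 40
Position 7 (value -9): max_ending_here = 25, max_so_far = 40

Maximum subarray: [13, 4, 9, -5, 11, 8]
Maximum sum: 40

The maximum subarray is [13, 4, 9, -5, 11, 8] with sum 40. This subarray runs from index 0 to index 5.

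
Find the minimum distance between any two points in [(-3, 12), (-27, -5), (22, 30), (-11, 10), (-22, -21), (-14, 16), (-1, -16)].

Computing all pairwise distances among 7 points:

d((-3, 12), (-27, -5)) = 29.4109
d((-3, 12), (22, 30)) = 30.8058
d((-3, 12), (-11, 10)) = 8.2462
d((-3, 12), (-22, -21)) = 38.0789
d((-3, 12), (-14, 16)) = 11.7047
d((-3, 12), (-1, -16)) = 28.0713
d((-27, -5), (22, 30)) = 60.2163
d((-27, -5), (-11, 10)) = 21.9317
d((-27, -5), (-22, -21)) = 16.7631
d((-27, -5), (-14, 16)) = 24.6982
d((-27, -5), (-1, -16)) = 28.2312
d((22, 30), (-11, 10)) = 38.5876
d((22, 30), (-22, -21)) = 67.3573
d((22, 30), (-14, 16)) = 38.6264
d((22, 30), (-1, -16)) = 51.4296
d((-11, 10), (-22, -21)) = 32.8938
d((-11, 10), (-14, 16)) = 6.7082 <-- minimum
d((-11, 10), (-1, -16)) = 27.8568
d((-22, -21), (-14, 16)) = 37.855
d((-22, -21), (-1, -16)) = 21.587
d((-14, 16), (-1, -16)) = 34.5398

Closest pair: (-11, 10) and (-14, 16) with distance 6.7082

The closest pair is (-11, 10) and (-14, 16) with Euclidean distance 6.7082. For 7 points, brute-force pairwise comparison is shown above. For large n, the divide-and-conquer algorithm (sort by x, recurse on halves, check the dividing strip) achieves O(n log n).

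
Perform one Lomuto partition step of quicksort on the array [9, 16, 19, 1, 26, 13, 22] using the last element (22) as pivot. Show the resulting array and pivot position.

Lomuto partition with pivot = 22:

Initial array: [9, 16, 19, 1, 26, 13, 22]

arr[0]=9 <= 22: swap with position 0, array becomes [9, 16, 19, 1, 26, 13, 22]
arr[1]=16 <= 22: swap with position 1, array becomes [9, 16, 19, 1, 26, 13, 22]
arr[2]=19 <= 22: swap with position 2, array becomes [9, 16, 19, 1, 26, 13, 22]
arr[3]=1 <= 22: swap with position 3, array becomes [9, 16, 19, 1, 26, 13, 22]
arr[4]=26 > 22: no swap
arr[5]=13 <= 22: swap with position 4, array becomes [9, 16, 19, 1, 13, 26, 22]

Place pivot at position 5: [9, 16, 19, 1, 13, 22, 26]
Pivot position: 5

After partitioning with pivot 22, the array becomes [9, 16, 19, 1, 13, 22, 26]. The pivot is placed at index 5. All elements to the left of the pivot are <= 22, and all elements to the right are > 22.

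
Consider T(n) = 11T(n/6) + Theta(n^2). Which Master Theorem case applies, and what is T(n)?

Master Theorem for T(n) = 11T(n/6) + O(n^2):

a = 11, b = 6, c = 2
log_b(a) = log_6(11) = 1.3383

Case 3: c = 2 > log_6(11) = 1.3383
T(n) = O(n^2) = O(n^2)

For T(n) = 11T(n/6) + O(n^2): log_6(11) = 1.3383. This is Case 3 of the Master Theorem (c > log_b(a), work dominated by root), giving O(n^2).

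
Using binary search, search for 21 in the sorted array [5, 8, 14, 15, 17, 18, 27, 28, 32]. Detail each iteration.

Binary search for 21 in [5, 8, 14, 15, 17, 18, 27, 28, 32]:

lo=0, hi=8, mid=4, arr[mid]=17 -> 17 < 21, search right half
lo=5, hi=8, mid=6, arr[mid]=27 -> 27 > 21, search left half
lo=5, hi=5, mid=5, arr[mid]=18 -> 18 < 21, search right half
lo=6 > hi=5, target 21 not found

Binary search determines that 21 is not in the array after 3 comparisons. The search space was exhausted without finding the target.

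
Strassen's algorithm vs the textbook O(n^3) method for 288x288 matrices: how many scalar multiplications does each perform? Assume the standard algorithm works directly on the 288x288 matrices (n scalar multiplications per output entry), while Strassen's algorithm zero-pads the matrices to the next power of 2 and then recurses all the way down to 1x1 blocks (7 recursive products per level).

Matrix multiplication for 288x288 matrices:

Strassen's algorithm requires power-of-2 dimensions. Pad 288x288 to 512x512 (next power of 2).

Standard algorithm: 288^3 = 23887872 multiplications
Strassen's algorithm: 7^(log2(512)) = 7^9 = 40353607 multiplications
Difference: 23887872 - 40353607 = -16465735 (Strassen uses MORE here due to padding overhead — for small or just-over-power-of-2 n, padding can outweigh the per-level savings)

Standard: 23887872 multiplications (288^3). Strassen: 40353607 multiplications (7^9, after padding to 512x512). Strassen reduces 8 recursive multiplications to 7 at each level.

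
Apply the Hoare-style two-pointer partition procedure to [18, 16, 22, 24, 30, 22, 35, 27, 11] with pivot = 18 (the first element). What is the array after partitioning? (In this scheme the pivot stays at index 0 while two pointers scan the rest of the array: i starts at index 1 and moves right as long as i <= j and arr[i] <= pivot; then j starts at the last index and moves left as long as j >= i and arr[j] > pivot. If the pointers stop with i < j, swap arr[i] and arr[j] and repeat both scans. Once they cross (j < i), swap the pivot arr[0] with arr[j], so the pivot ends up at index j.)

Hoare-style two-pointer partition with pivot = 18:

Initial array: [18, 16, 22, 24, 30, 22, 35, 27, 11]

Pointers start at i = 1, j = 8.
i stops at index 2 (arr[2]=22 > 18), j stops at index 8 (arr[8]=11 <= 18): swap arr[2] and arr[8], array becomes [18, 16, 11, 24, 30, 22, 35, 27, 22]
i ends at 3, j ends at 2: the pointers have crossed (j < i), so scanning stops.

Swap pivot arr[0] with arr[2] to place pivot at position 2: [11, 16, 18, 24, 30, 22, 35, 27, 22]
Pivot position: 2

After partitioning with pivot 18, the array becomes [11, 16, 18, 24, 30, 22, 35, 27, 22]. The pivot is placed at index 2. All elements to the left of the pivot are <= 18, and all elements to the right are > 18.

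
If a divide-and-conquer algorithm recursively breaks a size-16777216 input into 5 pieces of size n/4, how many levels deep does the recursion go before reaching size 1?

For divide and conquer with division factor 4:

Problem sizes at each level:
Level 0: 16777216
Level 1: 4194304
Level 2: 1048576
Level 3: 262144
Level 4: 65536
Level 5: 16384
Level 6: 4096
Level 7: 1024
Level 8: 256
Level 9: 64
Level 10: 16
Level 11: 4
Level 12: 1

The root is level 0 and the size-1 base case is level 12 (the tree spans levels 0 through 12, i.e. 13 levels counting the root), so the depth is the number of divisions: log_4(16777216) = 12

The recursion tree depth is log_4(16777216) = 12. At each level, the problem size is divided by 4, so it takes 12 divisions to reduce to a base case of size 1. The algorithm makes 5 recursive calls at each level.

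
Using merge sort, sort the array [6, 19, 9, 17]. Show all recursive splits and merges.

Merge sort trace:

Split: [6, 19, 9, 17] -> [6, 19] and [9, 17]
  Split: [6, 19] -> [6] and [19]
  Merge: [6] + [19] -> [6, 19]
  Split: [9, 17] -> [9] and [17]
  Merge: [9] + [17] -> [9, 17]
Merge: [6, 19] + [9, 17] -> [6, 9, 17, 19]

Final sorted array: [6, 9, 17, 19]

The merge sort proceeds by recursively splitting the array and merging sorted halves.
After all merges, the sorted array is [6, 9, 17, 19].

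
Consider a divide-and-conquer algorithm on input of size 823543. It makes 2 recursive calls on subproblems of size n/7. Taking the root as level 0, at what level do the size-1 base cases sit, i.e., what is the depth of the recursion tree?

For divide and conquer with division factor 7:

Problem sizes at each level:
Level 0: 823543
Level 1: 117649
Level 2: 16807
Level 3: 2401
Level 4: 343
Level 5: 49
Level 6: 7
Level 7: 1

The root is level 0 and the size-1 base case is level 7 (the tree spans levels 0 through 7, i.e. 8 levels counting the root), so the depth is the number of divisions: log_7(823543) = 7

The recursion tree depth is log_7(823543) = 7. At each level, the problem size is divided by 7, so it takes 7 divisions to reduce to a base case of size 1. The algorithm makes 2 recursive calls at each level.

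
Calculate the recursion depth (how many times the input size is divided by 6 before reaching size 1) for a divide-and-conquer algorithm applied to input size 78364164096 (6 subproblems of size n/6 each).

For divide and conquer with division factor 6:

Problem sizes at each level:
Level 0: 78364164096
Level 1: 13060694016
Level 2: 2176782336
Level 3: 362797056
Level 4: 60466176
Level 5: 10077696
Level 6: 1679616
Level 7: 279936
Level 8: 46656
Level 9: 7776
Level 10: 1296
Level 11: 216
Level 12: 36
Level 13: 6
Level 14: 1

The root is level 0 and the size-1 base case is level 14 (the tree spans levels 0 through 14, i.e. 15 levels counting the root), so the depth is the number of divisions: log_6(78364164096) = 14

The recursion tree depth is log_6(78364164096) = 14. At each level, the problem size is divided by 6, so it takes 14 divisions to reduce to a base case of size 1. The algorithm makes 6 recursive calls at each level.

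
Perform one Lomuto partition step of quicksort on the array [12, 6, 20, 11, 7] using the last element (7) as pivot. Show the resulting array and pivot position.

Lomuto partition with pivot = 7:

Initial array: [12, 6, 20, 11, 7]

arr[0]=12 > 7: no swap
arr[1]=6 <= 7: swap with position 0, array becomes [6, 12, 20, 11, 7]
arr[2]=20 > 7: no swap
arr[3]=11 > 7: no swap

Place pivot at position 1: [6, 7, 20, 11, 12]
Pivot position: 1

After partitioning with pivot 7, the array becomes [6, 7, 20, 11, 12]. The pivot is placed at index 1. All elements to the left of the pivot are <= 7, and all elements to the right are > 7.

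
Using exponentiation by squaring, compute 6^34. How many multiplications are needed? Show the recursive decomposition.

Computing 6^34 by squaring (build up from 6^1; each line after the first costs one multiplication):

6^1 = 6
6^2 = (6^1)^2 = 6^2 = 36
6^4 = (6^2)^2 = 36^2 = 1296
6^8 = (6^4)^2 = 1296^2 = 1679616
6^16 = (6^8)^2 = 1679616^2 = 2821109907456
6^17 = 6 * 6^16 = 6 * 2821109907456 = 16926659444736
6^34 = (6^17)^2 = 16926659444736^2 = 286511799958070431838109696

Result: 286511799958070431838109696
Multiplications needed: 6 (6 lines after 6^1)

6^34 = 286511799958070431838109696. Using exponentiation by squaring, this requires 6 multiplications. The key idea: if the exponent is even, square the half-power; if odd, multiply by the base once.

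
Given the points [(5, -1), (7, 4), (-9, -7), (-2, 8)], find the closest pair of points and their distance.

Computing all pairwise distances among 4 points:

d((5, -1), (7, 4)) = 5.3852 <-- minimum
d((5, -1), (-9, -7)) = 15.2315
d((5, -1), (-2, 8)) = 11.4018
d((7, 4), (-9, -7)) = 19.4165
d((7, 4), (-2, 8)) = 9.8489
d((-9, -7), (-2, 8)) = 16.5529

Closest pair: (5, -1) and (7, 4) with distance 5.3852

The closest pair is (5, -1) and (7, 4) with Euclidean distance 5.3852. For 4 points, brute-force pairwise comparison is shown above. For large n, the divide-and-conquer algorithm (sort by x, recurse on halves, check the dividing strip) achieves O(n log n).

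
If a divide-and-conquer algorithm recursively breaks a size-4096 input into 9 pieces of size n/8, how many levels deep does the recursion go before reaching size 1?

For divide and conquer with division factor 8:

Problem sizes at each level:
Level 0: 4096
Level 1: 512
Level 2: 64
Level 3: 8
Level 4: 1

The root is level 0 and the size-1 base case is level 4 (the tree spans levels 0 through 4, i.e. 5 levels counting the root), so the depth is the number of divisions: log_8(4096) = 4

The recursion tree depth is log_8(4096) = 4. At each level, the problem size is divided by 8, so it takes 4 divisions to reduce to a base case of size 1. The algorithm makes 9 recursive calls at each level.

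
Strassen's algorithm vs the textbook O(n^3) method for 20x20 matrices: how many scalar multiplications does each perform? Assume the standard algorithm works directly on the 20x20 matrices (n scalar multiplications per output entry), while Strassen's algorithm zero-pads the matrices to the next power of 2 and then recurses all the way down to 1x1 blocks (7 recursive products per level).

Matrix multiplication for 20x20 matrices:

Strassen's algorithm requires power-of-2 dimensions. Pad 20x20 to 32x32 (next power of 2).

Standard algorithm: 20^3 = 8000 multiplications
Strassen's algorithm: 7^(log2(32)) = 7^5 = 16807 multiplications
Difference: 8000 - 16807 = -8807 (Strassen uses MORE here due to padding overhead — for small or just-over-power-of-2 n, padding can outweigh the per-level savings)

Standard: 8000 multiplications (20^3). Strassen: 16807 multiplications (7^5, after padding to 32x32). Strassen reduces 8 recursive multiplications to 7 at each level.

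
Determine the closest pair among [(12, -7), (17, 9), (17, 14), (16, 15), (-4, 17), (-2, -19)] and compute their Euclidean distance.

Computing all pairwise distances among 6 points:

d((12, -7), (17, 9)) = 16.7631
d((12, -7), (17, 14)) = 21.587
d((12, -7), (16, 15)) = 22.3607
d((12, -7), (-4, 17)) = 28.8444
d((12, -7), (-2, -19)) = 18.4391
d((17, 9), (17, 14)) = 5.0
d((17, 9), (16, 15)) = 6.0828
d((17, 9), (-4, 17)) = 22.4722
d((17, 9), (-2, -19)) = 33.8378
d((17, 14), (16, 15)) = 1.4142 <-- minimum
d((17, 14), (-4, 17)) = 21.2132
d((17, 14), (-2, -19)) = 38.0789
d((16, 15), (-4, 17)) = 20.0998
d((16, 15), (-2, -19)) = 38.4708
d((-4, 17), (-2, -19)) = 36.0555

Closest pair: (17, 14) and (16, 15) with distance 1.4142

The closest pair is (17, 14) and (16, 15) with Euclidean distance 1.4142. For 6 points, brute-force pairwise comparison is shown above. For large n, the divide-and-conquer algorithm (sort by x, recurse on halves, check the dividing strip) achieves O(n log n).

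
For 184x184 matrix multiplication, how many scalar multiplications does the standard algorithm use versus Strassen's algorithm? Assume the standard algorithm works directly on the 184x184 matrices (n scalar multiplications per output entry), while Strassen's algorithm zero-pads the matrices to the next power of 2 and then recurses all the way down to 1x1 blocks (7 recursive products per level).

Matrix multiplication for 184x184 matrices:

Strassen's algorithm requires power-of-2 dimensions. Pad 184x184 to 256x256 (next power of 2).

Standard algorithm: 184^3 = 6229504 multiplications
Strassen's algorithm: 7^(log2(256)) = 7^8 = 5764801 multiplications
Savings: 6229504 - 5764801 = 464703 multiplications

Standard: 6229504 multiplications (184^3). Strassen: 5764801 multiplications (7^8, after padding to 256x256). Strassen reduces 8 recursive multiplications to 7 at each level.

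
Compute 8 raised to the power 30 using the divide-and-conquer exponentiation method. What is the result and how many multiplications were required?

Computing 8^30 by squaring (build up from 8^1; each line after the first costs one multiplication):

8^1 = 8
8^2 = (8^1)^2 = 8^2 = 64
8^3 = 8 * 8^2 = 8 * 64 = 512
8^6 = (8^3)^2 = 512^2 = 262144
8^7 = 8 * 8^6 = 8 * 262144 = 2097152
8^14 = (8^7)^2 = 2097152^2 = 4398046511104
8^15 = 8 * 8^14 = 8 * 4398046511104 = 35184372088832
8^30 = (8^15)^2 = 35184372088832^2 = 1237940039285380274899124224

Result: 1237940039285380274899124224
Multiplications needed: 7 (7 lines after 8^1)

8^30 = 1237940039285380274899124224. Using exponentiation by squaring, this requires 7 multiplications. The key idea: if the exponent is even, square the half-power; if odd, multiply by the base once.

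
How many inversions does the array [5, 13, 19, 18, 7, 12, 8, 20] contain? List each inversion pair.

Finding inversions in [5, 13, 19, 18, 7, 12, 8, 20]:

(1, 4): arr[1]=13 > arr[4]=7
(1, 5): arr[1]=13 > arr[5]=12
(1, 6): arr[1]=13 > arr[6]=8
(2, 3): arr[2]=19 > arr[3]=18
(2, 4): arr[2]=19 > arr[4]=7
(2, 5): arr[2]=19 > arr[5]=12
(2, 6): arr[2]=19 > arr[6]=8
(3, 4): arr[3]=18 > arr[4]=7
(3, 5): arr[3]=18 > arr[5]=12
(3, 6): arr[3]=18 > arr[6]=8
(5, 6): arr[5]=12 > arr[6]=8

Total inversions: 11

The array has 11 inversion(s): (1,4), (1,5), (1,6), (2,3), (2,4), (2,5), (2,6), (3,4), (3,5), (3,6), (5,6). Each pair (i,j) satisfies i < j and arr[i] > arr[j].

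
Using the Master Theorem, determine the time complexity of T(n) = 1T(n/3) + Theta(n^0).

Master Theorem for T(n) = 1T(n/3) + O(n^0):

a = 1, b = 3, c = 0
log_b(a) = log_3(1) = 0.0000

Case 2: c = 0 = log_3(1) = 0.0000
T(n) = O(n^0 log n) = O(log n)

For T(n) = 1T(n/3) + O(n^0): log_3(1) = 0.0000. This is Case 2 of the Master Theorem (c = log_b(a), equal work at all levels), giving O(log n).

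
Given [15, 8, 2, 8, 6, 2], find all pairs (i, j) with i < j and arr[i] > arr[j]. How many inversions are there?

Finding inversions in [15, 8, 2, 8, 6, 2]:

(0, 1): arr[0]=15 > arr[1]=8
(0, 2): arr[0]=15 > arr[2]=2
(0, 3): arr[0]=15 > arr[3]=8
(0, 4): arr[0]=15 > arr[4]=6
(0, 5): arr[0]=15 > arr[5]=2
(1, 2): arr[1]=8 > arr[2]=2
(1, 4): arr[1]=8 > arr[4]=6
(1, 5): arr[1]=8 > arr[5]=2
(3, 4): arr[3]=8 > arr[4]=6
(3, 5): arr[3]=8 > arr[5]=2
(4, 5): arr[4]=6 > arr[5]=2

Total inversions: 11

The array has 11 inversion(s): (0,1), (0,2), (0,3), (0,4), (0,5), (1,2), (1,4), (1,5), (3,4), (3,5), (4,5). Each pair (i,j) satisfies i < j and arr[i] > arr[j].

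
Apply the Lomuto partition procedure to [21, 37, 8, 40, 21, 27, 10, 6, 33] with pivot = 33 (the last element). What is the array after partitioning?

Lomuto partition with pivot = 33:

Initial array: [21, 37, 8, 40, 21, 27, 10, 6, 33]

arr[0]=21 <= 33: swap with position 0, array becomes [21, 37, 8, 40, 21, 27, 10, 6, 33]
arr[1]=37 > 33: no swap
arr[2]=8 <= 33: swap with position 1, array becomes [21, 8, 37, 40, 21, 27, 10, 6, 33]
arr[3]=40 > 33: no swap
arr[4]=21 <= 33: swap with position 2, array becomes [21, 8, 21, 40, 37, 27, 10, 6, 33]
arr[5]=27 <= 33: swap with position 3, array becomes [21, 8, 21, 27, 37, 40, 10, 6, 33]
arr[6]=10 <= 33: swap with position 4, array becomes [21, 8, 21, 27, 10, 40, 37, 6, 33]
arr[7]=6 <= 33: swap with position 5, array becomes [21, 8, 21, 27, 10, 6, 37, 40, 33]

Place pivot at position 6: [21, 8, 21, 27, 10, 6, 33, 40, 37]
Pivot position: 6

After partitioning with pivot 33, the array becomes [21, 8, 21, 27, 10, 6, 33, 40, 37]. The pivot is placed at index 6. All elements to the left of the pivot are <= 33, and all elements to the right are > 33.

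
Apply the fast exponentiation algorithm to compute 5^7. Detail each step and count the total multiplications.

Computing 5^7 by squaring (build up from 5^1; each line after the first costs one multiplication):

5^1 = 5
5^2 = (5^1)^2 = 5^2 = 25
5^3 = 5 * 5^2 = 5 * 25 = 125
5^6 = (5^3)^2 = 125^2 = 15625
5^7 = 5 * 5^6 = 5 * 15625 = 78125

Result: 78125
Multiplications needed: 4 (4 lines after 5^1)

5^7 = 78125. Using exponentiation by squaring, this requires 4 multiplications. The key idea: if the exponent is even, square the half-power; if odd, multiply by the base once.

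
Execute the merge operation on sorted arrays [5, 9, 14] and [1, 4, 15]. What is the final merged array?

Merging process:

Compare 5 vs 1: take 1 from right. Merged: [1]
Compare 5 vs 4: take 4 from right. Merged: [1, 4]
Compare 5 vs 15: take 5 from left. Merged: [1, 4, 5]
Compare 9 vs 15: take 9 from left. Merged: [1, 4, 5, 9]
Compare 14 vs 15: take 14 from left. Merged: [1, 4, 5, 9, 14]
Append remaining from right: [15]. Merged: [1, 4, 5, 9, 14, 15]

Final merged array: [1, 4, 5, 9, 14, 15]
Total comparisons: 5

The merged array is [1, 4, 5, 9, 14, 15], requiring 5 comparisons. The merge step runs in O(n) time where n is the total number of elements.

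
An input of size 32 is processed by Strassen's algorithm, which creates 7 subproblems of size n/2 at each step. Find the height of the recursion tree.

For divide and conquer with division factor 2:

Problem sizes at each level:
Level 0: 32
Level 1: 16
Level 2: 8
Level 3: 4
Level 4: 2
Level 5: 1

The root is level 0 and the size-1 base case is level 5 (the tree spans levels 0 through 5, i.e. 6 levels counting the root), so the depth is the number of divisions: log_2(32) = 5

The recursion tree depth is log_2(32) = 5. At each level, the problem size is divided by 2, so it takes 5 divisions to reduce to a base case of size 1. The algorithm makes 7 recursive calls at each level.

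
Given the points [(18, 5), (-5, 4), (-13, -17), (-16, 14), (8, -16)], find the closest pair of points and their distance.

Computing all pairwise distances among 5 points:

d((18, 5), (-5, 4)) = 23.0217
d((18, 5), (-13, -17)) = 38.0132
d((18, 5), (-16, 14)) = 35.171
d((18, 5), (8, -16)) = 23.2594
d((-5, 4), (-13, -17)) = 22.4722
d((-5, 4), (-16, 14)) = 14.8661 <-- minimum
d((-5, 4), (8, -16)) = 23.8537
d((-13, -17), (-16, 14)) = 31.1448
d((-13, -17), (8, -16)) = 21.0238
d((-16, 14), (8, -16)) = 38.4187

Closest pair: (-5, 4) and (-16, 14) with distance 14.8661

The closest pair is (-5, 4) and (-16, 14) with Euclidean distance 14.8661. For 5 points, brute-force pairwise comparison is shown above. For large n, the divide-and-conquer algorithm (sort by x, recurse on halves, check the dividing strip) achieves O(n log n).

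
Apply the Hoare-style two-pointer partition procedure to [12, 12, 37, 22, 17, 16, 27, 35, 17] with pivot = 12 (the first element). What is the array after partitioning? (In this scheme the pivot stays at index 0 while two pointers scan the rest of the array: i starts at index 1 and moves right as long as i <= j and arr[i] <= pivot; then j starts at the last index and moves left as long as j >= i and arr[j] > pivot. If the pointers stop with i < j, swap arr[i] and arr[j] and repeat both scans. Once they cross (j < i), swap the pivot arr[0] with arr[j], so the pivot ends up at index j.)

Hoare-style two-pointer partition with pivot = 12:

Initial array: [12, 12, 37, 22, 17, 16, 27, 35, 17]

Pointers start at i = 1, j = 8.
i ends at 2, j ends at 1: the pointers have crossed (j < i), so scanning stops.

Swap pivot arr[0] with arr[1] to place pivot at position 1: [12, 12, 37, 22, 17, 16, 27, 35, 17]
Pivot position: 1

After partitioning with pivot 12, the array becomes [12, 12, 37, 22, 17, 16, 27, 35, 17]. The pivot is placed at index 1. All elements to the left of the pivot are <= 12, and all elements to the right are > 12.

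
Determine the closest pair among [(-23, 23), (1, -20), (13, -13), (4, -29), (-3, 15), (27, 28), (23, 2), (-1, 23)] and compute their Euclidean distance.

Computing all pairwise distances among 8 points:

d((-23, 23), (1, -20)) = 49.2443
d((-23, 23), (13, -13)) = 50.9117
d((-23, 23), (4, -29)) = 58.5918
d((-23, 23), (-3, 15)) = 21.5407
d((-23, 23), (27, 28)) = 50.2494
d((-23, 23), (23, 2)) = 50.5668
d((-23, 23), (-1, 23)) = 22.0
d((1, -20), (13, -13)) = 13.8924
d((1, -20), (4, -29)) = 9.4868
d((1, -20), (-3, 15)) = 35.2278
d((1, -20), (27, 28)) = 54.5894
d((1, -20), (23, 2)) = 31.1127
d((1, -20), (-1, 23)) = 43.0465
d((13, -13), (4, -29)) = 18.3576
d((13, -13), (-3, 15)) = 32.249
d((13, -13), (27, 28)) = 43.3244
d((13, -13), (23, 2)) = 18.0278
d((13, -13), (-1, 23)) = 38.6264
d((4, -29), (-3, 15)) = 44.5533
d((4, -29), (27, 28)) = 61.4654
d((4, -29), (23, 2)) = 36.3593
d((4, -29), (-1, 23)) = 52.2398
d((-3, 15), (27, 28)) = 32.6956
d((-3, 15), (23, 2)) = 29.0689
d((-3, 15), (-1, 23)) = 8.2462 <-- minimum
d((27, 28), (23, 2)) = 26.3059
d((27, 28), (-1, 23)) = 28.4429
d((23, 2), (-1, 23)) = 31.8904

Closest pair: (-3, 15) and (-1, 23) with distance 8.2462

The closest pair is (-3, 15) and (-1, 23) with Euclidean distance 8.2462. For 8 points, brute-force pairwise comparison is shown above. For large n, the divide-and-conquer algorithm (sort by x, recurse on halves, check the dividing strip) achieves O(n log n).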